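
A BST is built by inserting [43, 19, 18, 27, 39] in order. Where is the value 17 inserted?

Starting tree (level order): [43, 19, None, 18, 27, None, None, None, 39]
Insertion path: 43 -> 19 -> 18
Result: insert 17 as left child of 18
Final tree (level order): [43, 19, None, 18, 27, 17, None, None, 39]


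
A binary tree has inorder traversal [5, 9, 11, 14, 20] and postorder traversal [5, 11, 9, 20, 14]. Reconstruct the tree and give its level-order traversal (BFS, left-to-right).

Inorder:   [5, 9, 11, 14, 20]
Postorder: [5, 11, 9, 20, 14]
Algorithm: postorder visits root last, so walk postorder right-to-left;
each value is the root of the current inorder slice — split it at that
value, recurse on the right subtree first, then the left.
Recursive splits:
  root=14; inorder splits into left=[5, 9, 11], right=[20]
  root=20; inorder splits into left=[], right=[]
  root=9; inorder splits into left=[5], right=[11]
  root=11; inorder splits into left=[], right=[]
  root=5; inorder splits into left=[], right=[]
Reconstructed level-order: [14, 9, 20, 5, 11]


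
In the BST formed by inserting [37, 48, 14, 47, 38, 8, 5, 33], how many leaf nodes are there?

Tree built from: [37, 48, 14, 47, 38, 8, 5, 33]
Tree (level-order array): [37, 14, 48, 8, 33, 47, None, 5, None, None, None, 38]
Rule: A leaf has 0 children.
Per-node child counts:
  node 37: 2 child(ren)
  node 14: 2 child(ren)
  node 8: 1 child(ren)
  node 5: 0 child(ren)
  node 33: 0 child(ren)
  node 48: 1 child(ren)
  node 47: 1 child(ren)
  node 38: 0 child(ren)
Matching nodes: [5, 33, 38]
Count of leaf nodes: 3


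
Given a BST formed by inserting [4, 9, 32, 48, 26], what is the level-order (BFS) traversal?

Tree insertion order: [4, 9, 32, 48, 26]
Tree (level-order array): [4, None, 9, None, 32, 26, 48]
BFS from the root, enqueuing left then right child of each popped node:
  queue [4] -> pop 4, enqueue [9], visited so far: [4]
  queue [9] -> pop 9, enqueue [32], visited so far: [4, 9]
  queue [32] -> pop 32, enqueue [26, 48], visited so far: [4, 9, 32]
  queue [26, 48] -> pop 26, enqueue [none], visited so far: [4, 9, 32, 26]
  queue [48] -> pop 48, enqueue [none], visited so far: [4, 9, 32, 26, 48]
Result: [4, 9, 32, 26, 48]


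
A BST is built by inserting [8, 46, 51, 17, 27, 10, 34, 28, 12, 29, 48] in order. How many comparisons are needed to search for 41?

Search path for 41: 8 -> 46 -> 17 -> 27 -> 34
Found: False
Comparisons: 5


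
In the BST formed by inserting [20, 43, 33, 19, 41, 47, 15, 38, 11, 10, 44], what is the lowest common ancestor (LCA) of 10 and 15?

Tree insertion order: [20, 43, 33, 19, 41, 47, 15, 38, 11, 10, 44]
Tree (level-order array): [20, 19, 43, 15, None, 33, 47, 11, None, None, 41, 44, None, 10, None, 38]
In a BST, the LCA of p=10, q=15 is the first node v on the
root-to-leaf path with p <= v <= q (go left if both < v, right if both > v).
Walk from root:
  at 20: both 10 and 15 < 20, go left
  at 19: both 10 and 15 < 19, go left
  at 15: 10 <= 15 <= 15, this is the LCA
LCA = 15


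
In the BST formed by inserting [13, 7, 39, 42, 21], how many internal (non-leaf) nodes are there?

Tree built from: [13, 7, 39, 42, 21]
Tree (level-order array): [13, 7, 39, None, None, 21, 42]
Rule: An internal node has at least one child.
Per-node child counts:
  node 13: 2 child(ren)
  node 7: 0 child(ren)
  node 39: 2 child(ren)
  node 21: 0 child(ren)
  node 42: 0 child(ren)
Matching nodes: [13, 39]
Count of internal (non-leaf) nodes: 2


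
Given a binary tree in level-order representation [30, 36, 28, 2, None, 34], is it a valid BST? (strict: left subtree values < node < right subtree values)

Level-order array: [30, 36, 28, 2, None, 34]
Validate using subtree bounds (lo, hi): at each node, require lo < value < hi,
then recurse left with hi=value and right with lo=value.
Preorder trace (stopping at first violation):
  at node 30 with bounds (-inf, +inf): OK
  at node 36 with bounds (-inf, 30): VIOLATION
Node 36 violates its bound: not (-inf < 36 < 30).
Result: Not a valid BST


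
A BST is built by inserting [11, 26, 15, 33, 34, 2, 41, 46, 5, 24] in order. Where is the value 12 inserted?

Starting tree (level order): [11, 2, 26, None, 5, 15, 33, None, None, None, 24, None, 34, None, None, None, 41, None, 46]
Insertion path: 11 -> 26 -> 15
Result: insert 12 as left child of 15
Final tree (level order): [11, 2, 26, None, 5, 15, 33, None, None, 12, 24, None, 34, None, None, None, None, None, 41, None, 46]


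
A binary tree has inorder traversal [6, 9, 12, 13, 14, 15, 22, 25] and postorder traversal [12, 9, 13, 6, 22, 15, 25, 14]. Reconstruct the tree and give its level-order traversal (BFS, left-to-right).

Inorder:   [6, 9, 12, 13, 14, 15, 22, 25]
Postorder: [12, 9, 13, 6, 22, 15, 25, 14]
Algorithm: postorder visits root last, so walk postorder right-to-left;
each value is the root of the current inorder slice — split it at that
value, recurse on the right subtree first, then the left.
Recursive splits:
  root=14; inorder splits into left=[6, 9, 12, 13], right=[15, 22, 25]
  root=25; inorder splits into left=[15, 22], right=[]
  root=15; inorder splits into left=[], right=[22]
  root=22; inorder splits into left=[], right=[]
  root=6; inorder splits into left=[], right=[9, 12, 13]
  root=13; inorder splits into left=[9, 12], right=[]
  root=9; inorder splits into left=[], right=[12]
  root=12; inorder splits into left=[], right=[]
Reconstructed level-order: [14, 6, 25, 13, 15, 9, 22, 12]


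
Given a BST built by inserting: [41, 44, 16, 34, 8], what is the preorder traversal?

Tree insertion order: [41, 44, 16, 34, 8]
Tree (level-order array): [41, 16, 44, 8, 34]
Preorder traversal: [41, 16, 8, 34, 44]


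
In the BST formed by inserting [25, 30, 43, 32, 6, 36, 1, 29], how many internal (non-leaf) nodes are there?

Tree built from: [25, 30, 43, 32, 6, 36, 1, 29]
Tree (level-order array): [25, 6, 30, 1, None, 29, 43, None, None, None, None, 32, None, None, 36]
Rule: An internal node has at least one child.
Per-node child counts:
  node 25: 2 child(ren)
  node 6: 1 child(ren)
  node 1: 0 child(ren)
  node 30: 2 child(ren)
  node 29: 0 child(ren)
  node 43: 1 child(ren)
  node 32: 1 child(ren)
  node 36: 0 child(ren)
Matching nodes: [25, 6, 30, 43, 32]
Count of internal (non-leaf) nodes: 5


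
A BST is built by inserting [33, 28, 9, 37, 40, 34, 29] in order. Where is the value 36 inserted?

Starting tree (level order): [33, 28, 37, 9, 29, 34, 40]
Insertion path: 33 -> 37 -> 34
Result: insert 36 as right child of 34
Final tree (level order): [33, 28, 37, 9, 29, 34, 40, None, None, None, None, None, 36]


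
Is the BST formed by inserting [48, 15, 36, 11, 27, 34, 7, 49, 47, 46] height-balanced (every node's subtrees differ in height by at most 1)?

Tree (level-order array): [48, 15, 49, 11, 36, None, None, 7, None, 27, 47, None, None, None, 34, 46]
Definition: a tree is height-balanced if, at every node, |h(left) - h(right)| <= 1 (empty subtree has height -1).
Bottom-up per-node check:
  node 7: h_left=-1, h_right=-1, diff=0 [OK], height=0
  node 11: h_left=0, h_right=-1, diff=1 [OK], height=1
  node 34: h_left=-1, h_right=-1, diff=0 [OK], height=0
  node 27: h_left=-1, h_right=0, diff=1 [OK], height=1
  node 46: h_left=-1, h_right=-1, diff=0 [OK], height=0
  node 47: h_left=0, h_right=-1, diff=1 [OK], height=1
  node 36: h_left=1, h_right=1, diff=0 [OK], height=2
  node 15: h_left=1, h_right=2, diff=1 [OK], height=3
  node 49: h_left=-1, h_right=-1, diff=0 [OK], height=0
  node 48: h_left=3, h_right=0, diff=3 [FAIL (|3-0|=3 > 1)], height=4
Node 48 violates the condition: |3 - 0| = 3 > 1.
Result: Not balanced


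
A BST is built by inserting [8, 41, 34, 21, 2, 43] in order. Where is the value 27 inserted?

Starting tree (level order): [8, 2, 41, None, None, 34, 43, 21]
Insertion path: 8 -> 41 -> 34 -> 21
Result: insert 27 as right child of 21
Final tree (level order): [8, 2, 41, None, None, 34, 43, 21, None, None, None, None, 27]


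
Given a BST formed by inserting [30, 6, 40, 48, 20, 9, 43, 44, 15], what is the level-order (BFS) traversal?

Tree insertion order: [30, 6, 40, 48, 20, 9, 43, 44, 15]
Tree (level-order array): [30, 6, 40, None, 20, None, 48, 9, None, 43, None, None, 15, None, 44]
BFS from the root, enqueuing left then right child of each popped node:
  queue [30] -> pop 30, enqueue [6, 40], visited so far: [30]
  queue [6, 40] -> pop 6, enqueue [20], visited so far: [30, 6]
  queue [40, 20] -> pop 40, enqueue [48], visited so far: [30, 6, 40]
  queue [20, 48] -> pop 20, enqueue [9], visited so far: [30, 6, 40, 20]
  queue [48, 9] -> pop 48, enqueue [43], visited so far: [30, 6, 40, 20, 48]
  queue [9, 43] -> pop 9, enqueue [15], visited so far: [30, 6, 40, 20, 48, 9]
  queue [43, 15] -> pop 43, enqueue [44], visited so far: [30, 6, 40, 20, 48, 9, 43]
  queue [15, 44] -> pop 15, enqueue [none], visited so far: [30, 6, 40, 20, 48, 9, 43, 15]
  queue [44] -> pop 44, enqueue [none], visited so far: [30, 6, 40, 20, 48, 9, 43, 15, 44]
Result: [30, 6, 40, 20, 48, 9, 43, 15, 44]


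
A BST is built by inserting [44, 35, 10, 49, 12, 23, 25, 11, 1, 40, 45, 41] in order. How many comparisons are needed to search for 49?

Search path for 49: 44 -> 49
Found: True
Comparisons: 2


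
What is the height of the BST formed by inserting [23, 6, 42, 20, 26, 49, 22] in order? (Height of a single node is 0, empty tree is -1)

Insertion order: [23, 6, 42, 20, 26, 49, 22]
Tree (level-order array): [23, 6, 42, None, 20, 26, 49, None, 22]
Compute height bottom-up (empty subtree = -1):
  height(22) = 1 + max(-1, -1) = 0
  height(20) = 1 + max(-1, 0) = 1
  height(6) = 1 + max(-1, 1) = 2
  height(26) = 1 + max(-1, -1) = 0
  height(49) = 1 + max(-1, -1) = 0
  height(42) = 1 + max(0, 0) = 1
  height(23) = 1 + max(2, 1) = 3
Height = 3


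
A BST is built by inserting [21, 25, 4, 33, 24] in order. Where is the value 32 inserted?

Starting tree (level order): [21, 4, 25, None, None, 24, 33]
Insertion path: 21 -> 25 -> 33
Result: insert 32 as left child of 33
Final tree (level order): [21, 4, 25, None, None, 24, 33, None, None, 32]


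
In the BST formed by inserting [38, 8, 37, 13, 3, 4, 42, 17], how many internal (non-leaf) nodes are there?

Tree built from: [38, 8, 37, 13, 3, 4, 42, 17]
Tree (level-order array): [38, 8, 42, 3, 37, None, None, None, 4, 13, None, None, None, None, 17]
Rule: An internal node has at least one child.
Per-node child counts:
  node 38: 2 child(ren)
  node 8: 2 child(ren)
  node 3: 1 child(ren)
  node 4: 0 child(ren)
  node 37: 1 child(ren)
  node 13: 1 child(ren)
  node 17: 0 child(ren)
  node 42: 0 child(ren)
Matching nodes: [38, 8, 3, 37, 13]
Count of internal (non-leaf) nodes: 5


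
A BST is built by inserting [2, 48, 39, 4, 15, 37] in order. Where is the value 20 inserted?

Starting tree (level order): [2, None, 48, 39, None, 4, None, None, 15, None, 37]
Insertion path: 2 -> 48 -> 39 -> 4 -> 15 -> 37
Result: insert 20 as left child of 37
Final tree (level order): [2, None, 48, 39, None, 4, None, None, 15, None, 37, 20]


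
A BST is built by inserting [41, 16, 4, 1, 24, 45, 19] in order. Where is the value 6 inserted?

Starting tree (level order): [41, 16, 45, 4, 24, None, None, 1, None, 19]
Insertion path: 41 -> 16 -> 4
Result: insert 6 as right child of 4
Final tree (level order): [41, 16, 45, 4, 24, None, None, 1, 6, 19]


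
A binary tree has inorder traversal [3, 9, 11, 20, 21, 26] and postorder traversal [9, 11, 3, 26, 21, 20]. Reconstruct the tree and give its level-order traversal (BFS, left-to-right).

Inorder:   [3, 9, 11, 20, 21, 26]
Postorder: [9, 11, 3, 26, 21, 20]
Algorithm: postorder visits root last, so walk postorder right-to-left;
each value is the root of the current inorder slice — split it at that
value, recurse on the right subtree first, then the left.
Recursive splits:
  root=20; inorder splits into left=[3, 9, 11], right=[21, 26]
  root=21; inorder splits into left=[], right=[26]
  root=26; inorder splits into left=[], right=[]
  root=3; inorder splits into left=[], right=[9, 11]
  root=11; inorder splits into left=[9], right=[]
  root=9; inorder splits into left=[], right=[]
Reconstructed level-order: [20, 3, 21, 11, 26, 9]


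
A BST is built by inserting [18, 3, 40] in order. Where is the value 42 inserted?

Starting tree (level order): [18, 3, 40]
Insertion path: 18 -> 40
Result: insert 42 as right child of 40
Final tree (level order): [18, 3, 40, None, None, None, 42]


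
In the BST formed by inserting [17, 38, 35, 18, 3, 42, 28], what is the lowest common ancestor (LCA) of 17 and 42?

Tree insertion order: [17, 38, 35, 18, 3, 42, 28]
Tree (level-order array): [17, 3, 38, None, None, 35, 42, 18, None, None, None, None, 28]
In a BST, the LCA of p=17, q=42 is the first node v on the
root-to-leaf path with p <= v <= q (go left if both < v, right if both > v).
Walk from root:
  at 17: 17 <= 17 <= 42, this is the LCA
LCA = 17


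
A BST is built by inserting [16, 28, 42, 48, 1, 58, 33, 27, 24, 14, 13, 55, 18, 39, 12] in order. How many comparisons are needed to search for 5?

Search path for 5: 16 -> 1 -> 14 -> 13 -> 12
Found: False
Comparisons: 5


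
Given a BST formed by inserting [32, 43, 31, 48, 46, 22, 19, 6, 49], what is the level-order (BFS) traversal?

Tree insertion order: [32, 43, 31, 48, 46, 22, 19, 6, 49]
Tree (level-order array): [32, 31, 43, 22, None, None, 48, 19, None, 46, 49, 6]
BFS from the root, enqueuing left then right child of each popped node:
  queue [32] -> pop 32, enqueue [31, 43], visited so far: [32]
  queue [31, 43] -> pop 31, enqueue [22], visited so far: [32, 31]
  queue [43, 22] -> pop 43, enqueue [48], visited so far: [32, 31, 43]
  queue [22, 48] -> pop 22, enqueue [19], visited so far: [32, 31, 43, 22]
  queue [48, 19] -> pop 48, enqueue [46, 49], visited so far: [32, 31, 43, 22, 48]
  queue [19, 46, 49] -> pop 19, enqueue [6], visited so far: [32, 31, 43, 22, 48, 19]
  queue [46, 49, 6] -> pop 46, enqueue [none], visited so far: [32, 31, 43, 22, 48, 19, 46]
  queue [49, 6] -> pop 49, enqueue [none], visited so far: [32, 31, 43, 22, 48, 19, 46, 49]
  queue [6] -> pop 6, enqueue [none], visited so far: [32, 31, 43, 22, 48, 19, 46, 49, 6]
Result: [32, 31, 43, 22, 48, 19, 46, 49, 6]


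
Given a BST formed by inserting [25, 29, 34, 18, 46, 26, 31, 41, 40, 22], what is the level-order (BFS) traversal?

Tree insertion order: [25, 29, 34, 18, 46, 26, 31, 41, 40, 22]
Tree (level-order array): [25, 18, 29, None, 22, 26, 34, None, None, None, None, 31, 46, None, None, 41, None, 40]
BFS from the root, enqueuing left then right child of each popped node:
  queue [25] -> pop 25, enqueue [18, 29], visited so far: [25]
  queue [18, 29] -> pop 18, enqueue [22], visited so far: [25, 18]
  queue [29, 22] -> pop 29, enqueue [26, 34], visited so far: [25, 18, 29]
  queue [22, 26, 34] -> pop 22, enqueue [none], visited so far: [25, 18, 29, 22]
  queue [26, 34] -> pop 26, enqueue [none], visited so far: [25, 18, 29, 22, 26]
  queue [34] -> pop 34, enqueue [31, 46], visited so far: [25, 18, 29, 22, 26, 34]
  queue [31, 46] -> pop 31, enqueue [none], visited so far: [25, 18, 29, 22, 26, 34, 31]
  queue [46] -> pop 46, enqueue [41], visited so far: [25, 18, 29, 22, 26, 34, 31, 46]
  queue [41] -> pop 41, enqueue [40], visited so far: [25, 18, 29, 22, 26, 34, 31, 46, 41]
  queue [40] -> pop 40, enqueue [none], visited so far: [25, 18, 29, 22, 26, 34, 31, 46, 41, 40]
Result: [25, 18, 29, 22, 26, 34, 31, 46, 41, 40]


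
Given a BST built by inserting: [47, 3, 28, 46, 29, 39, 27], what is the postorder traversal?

Tree insertion order: [47, 3, 28, 46, 29, 39, 27]
Tree (level-order array): [47, 3, None, None, 28, 27, 46, None, None, 29, None, None, 39]
Postorder traversal: [27, 39, 29, 46, 28, 3, 47]


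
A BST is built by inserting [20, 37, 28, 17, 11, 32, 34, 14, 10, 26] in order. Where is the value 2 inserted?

Starting tree (level order): [20, 17, 37, 11, None, 28, None, 10, 14, 26, 32, None, None, None, None, None, None, None, 34]
Insertion path: 20 -> 17 -> 11 -> 10
Result: insert 2 as left child of 10
Final tree (level order): [20, 17, 37, 11, None, 28, None, 10, 14, 26, 32, 2, None, None, None, None, None, None, 34]


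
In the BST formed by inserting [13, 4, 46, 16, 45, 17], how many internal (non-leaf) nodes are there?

Tree built from: [13, 4, 46, 16, 45, 17]
Tree (level-order array): [13, 4, 46, None, None, 16, None, None, 45, 17]
Rule: An internal node has at least one child.
Per-node child counts:
  node 13: 2 child(ren)
  node 4: 0 child(ren)
  node 46: 1 child(ren)
  node 16: 1 child(ren)
  node 45: 1 child(ren)
  node 17: 0 child(ren)
Matching nodes: [13, 46, 16, 45]
Count of internal (non-leaf) nodes: 4


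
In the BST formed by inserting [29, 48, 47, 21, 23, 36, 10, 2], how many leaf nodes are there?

Tree built from: [29, 48, 47, 21, 23, 36, 10, 2]
Tree (level-order array): [29, 21, 48, 10, 23, 47, None, 2, None, None, None, 36]
Rule: A leaf has 0 children.
Per-node child counts:
  node 29: 2 child(ren)
  node 21: 2 child(ren)
  node 10: 1 child(ren)
  node 2: 0 child(ren)
  node 23: 0 child(ren)
  node 48: 1 child(ren)
  node 47: 1 child(ren)
  node 36: 0 child(ren)
Matching nodes: [2, 23, 36]
Count of leaf nodes: 3


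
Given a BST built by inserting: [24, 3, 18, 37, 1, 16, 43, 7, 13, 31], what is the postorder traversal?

Tree insertion order: [24, 3, 18, 37, 1, 16, 43, 7, 13, 31]
Tree (level-order array): [24, 3, 37, 1, 18, 31, 43, None, None, 16, None, None, None, None, None, 7, None, None, 13]
Postorder traversal: [1, 13, 7, 16, 18, 3, 31, 43, 37, 24]


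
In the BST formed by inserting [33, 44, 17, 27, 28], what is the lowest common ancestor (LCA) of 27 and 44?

Tree insertion order: [33, 44, 17, 27, 28]
Tree (level-order array): [33, 17, 44, None, 27, None, None, None, 28]
In a BST, the LCA of p=27, q=44 is the first node v on the
root-to-leaf path with p <= v <= q (go left if both < v, right if both > v).
Walk from root:
  at 33: 27 <= 33 <= 44, this is the LCA
LCA = 33


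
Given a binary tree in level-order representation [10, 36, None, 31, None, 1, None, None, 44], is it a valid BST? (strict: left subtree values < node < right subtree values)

Level-order array: [10, 36, None, 31, None, 1, None, None, 44]
Validate using subtree bounds (lo, hi): at each node, require lo < value < hi,
then recurse left with hi=value and right with lo=value.
Preorder trace (stopping at first violation):
  at node 10 with bounds (-inf, +inf): OK
  at node 36 with bounds (-inf, 10): VIOLATION
Node 36 violates its bound: not (-inf < 36 < 10).
Result: Not a valid BST


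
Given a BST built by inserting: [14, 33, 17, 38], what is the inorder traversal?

Tree insertion order: [14, 33, 17, 38]
Tree (level-order array): [14, None, 33, 17, 38]
Inorder traversal: [14, 17, 33, 38]


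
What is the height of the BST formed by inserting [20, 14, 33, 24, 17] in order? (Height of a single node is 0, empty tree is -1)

Insertion order: [20, 14, 33, 24, 17]
Tree (level-order array): [20, 14, 33, None, 17, 24]
Compute height bottom-up (empty subtree = -1):
  height(17) = 1 + max(-1, -1) = 0
  height(14) = 1 + max(-1, 0) = 1
  height(24) = 1 + max(-1, -1) = 0
  height(33) = 1 + max(0, -1) = 1
  height(20) = 1 + max(1, 1) = 2
Height = 2


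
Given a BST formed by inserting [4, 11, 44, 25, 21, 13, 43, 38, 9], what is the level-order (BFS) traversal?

Tree insertion order: [4, 11, 44, 25, 21, 13, 43, 38, 9]
Tree (level-order array): [4, None, 11, 9, 44, None, None, 25, None, 21, 43, 13, None, 38]
BFS from the root, enqueuing left then right child of each popped node:
  queue [4] -> pop 4, enqueue [11], visited so far: [4]
  queue [11] -> pop 11, enqueue [9, 44], visited so far: [4, 11]
  queue [9, 44] -> pop 9, enqueue [none], visited so far: [4, 11, 9]
  queue [44] -> pop 44, enqueue [25], visited so far: [4, 11, 9, 44]
  queue [25] -> pop 25, enqueue [21, 43], visited so far: [4, 11, 9, 44, 25]
  queue [21, 43] -> pop 21, enqueue [13], visited so far: [4, 11, 9, 44, 25, 21]
  queue [43, 13] -> pop 43, enqueue [38], visited so far: [4, 11, 9, 44, 25, 21, 43]
  queue [13, 38] -> pop 13, enqueue [none], visited so far: [4, 11, 9, 44, 25, 21, 43, 13]
  queue [38] -> pop 38, enqueue [none], visited so far: [4, 11, 9, 44, 25, 21, 43, 13, 38]
Result: [4, 11, 9, 44, 25, 21, 43, 13, 38]


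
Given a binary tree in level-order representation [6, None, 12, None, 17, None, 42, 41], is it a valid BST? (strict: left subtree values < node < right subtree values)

Level-order array: [6, None, 12, None, 17, None, 42, 41]
Validate using subtree bounds (lo, hi): at each node, require lo < value < hi,
then recurse left with hi=value and right with lo=value.
Preorder trace (stopping at first violation):
  at node 6 with bounds (-inf, +inf): OK
  at node 12 with bounds (6, +inf): OK
  at node 17 with bounds (12, +inf): OK
  at node 42 with bounds (17, +inf): OK
  at node 41 with bounds (17, 42): OK
No violation found at any node.
Result: Valid BST


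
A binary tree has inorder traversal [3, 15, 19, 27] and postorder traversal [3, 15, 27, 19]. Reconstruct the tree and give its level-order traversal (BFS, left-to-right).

Inorder:   [3, 15, 19, 27]
Postorder: [3, 15, 27, 19]
Algorithm: postorder visits root last, so walk postorder right-to-left;
each value is the root of the current inorder slice — split it at that
value, recurse on the right subtree first, then the left.
Recursive splits:
  root=19; inorder splits into left=[3, 15], right=[27]
  root=27; inorder splits into left=[], right=[]
  root=15; inorder splits into left=[3], right=[]
  root=3; inorder splits into left=[], right=[]
Reconstructed level-order: [19, 15, 27, 3]


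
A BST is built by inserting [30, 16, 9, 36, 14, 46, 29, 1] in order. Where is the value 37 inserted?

Starting tree (level order): [30, 16, 36, 9, 29, None, 46, 1, 14]
Insertion path: 30 -> 36 -> 46
Result: insert 37 as left child of 46
Final tree (level order): [30, 16, 36, 9, 29, None, 46, 1, 14, None, None, 37]


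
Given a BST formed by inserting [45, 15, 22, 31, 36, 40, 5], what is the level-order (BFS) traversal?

Tree insertion order: [45, 15, 22, 31, 36, 40, 5]
Tree (level-order array): [45, 15, None, 5, 22, None, None, None, 31, None, 36, None, 40]
BFS from the root, enqueuing left then right child of each popped node:
  queue [45] -> pop 45, enqueue [15], visited so far: [45]
  queue [15] -> pop 15, enqueue [5, 22], visited so far: [45, 15]
  queue [5, 22] -> pop 5, enqueue [none], visited so far: [45, 15, 5]
  queue [22] -> pop 22, enqueue [31], visited so far: [45, 15, 5, 22]
  queue [31] -> pop 31, enqueue [36], visited so far: [45, 15, 5, 22, 31]
  queue [36] -> pop 36, enqueue [40], visited so far: [45, 15, 5, 22, 31, 36]
  queue [40] -> pop 40, enqueue [none], visited so far: [45, 15, 5, 22, 31, 36, 40]
Result: [45, 15, 5, 22, 31, 36, 40]


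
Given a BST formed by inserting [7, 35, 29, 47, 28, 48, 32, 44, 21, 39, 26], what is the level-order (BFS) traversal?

Tree insertion order: [7, 35, 29, 47, 28, 48, 32, 44, 21, 39, 26]
Tree (level-order array): [7, None, 35, 29, 47, 28, 32, 44, 48, 21, None, None, None, 39, None, None, None, None, 26]
BFS from the root, enqueuing left then right child of each popped node:
  queue [7] -> pop 7, enqueue [35], visited so far: [7]
  queue [35] -> pop 35, enqueue [29, 47], visited so far: [7, 35]
  queue [29, 47] -> pop 29, enqueue [28, 32], visited so far: [7, 35, 29]
  queue [47, 28, 32] -> pop 47, enqueue [44, 48], visited so far: [7, 35, 29, 47]
  queue [28, 32, 44, 48] -> pop 28, enqueue [21], visited so far: [7, 35, 29, 47, 28]
  queue [32, 44, 48, 21] -> pop 32, enqueue [none], visited so far: [7, 35, 29, 47, 28, 32]
  queue [44, 48, 21] -> pop 44, enqueue [39], visited so far: [7, 35, 29, 47, 28, 32, 44]
  queue [48, 21, 39] -> pop 48, enqueue [none], visited so far: [7, 35, 29, 47, 28, 32, 44, 48]
  queue [21, 39] -> pop 21, enqueue [26], visited so far: [7, 35, 29, 47, 28, 32, 44, 48, 21]
  queue [39, 26] -> pop 39, enqueue [none], visited so far: [7, 35, 29, 47, 28, 32, 44, 48, 21, 39]
  queue [26] -> pop 26, enqueue [none], visited so far: [7, 35, 29, 47, 28, 32, 44, 48, 21, 39, 26]
Result: [7, 35, 29, 47, 28, 32, 44, 48, 21, 39, 26]


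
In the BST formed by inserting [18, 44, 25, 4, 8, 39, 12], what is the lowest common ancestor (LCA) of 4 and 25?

Tree insertion order: [18, 44, 25, 4, 8, 39, 12]
Tree (level-order array): [18, 4, 44, None, 8, 25, None, None, 12, None, 39]
In a BST, the LCA of p=4, q=25 is the first node v on the
root-to-leaf path with p <= v <= q (go left if both < v, right if both > v).
Walk from root:
  at 18: 4 <= 18 <= 25, this is the LCA
LCA = 18


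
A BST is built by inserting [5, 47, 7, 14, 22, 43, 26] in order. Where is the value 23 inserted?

Starting tree (level order): [5, None, 47, 7, None, None, 14, None, 22, None, 43, 26]
Insertion path: 5 -> 47 -> 7 -> 14 -> 22 -> 43 -> 26
Result: insert 23 as left child of 26
Final tree (level order): [5, None, 47, 7, None, None, 14, None, 22, None, 43, 26, None, 23]


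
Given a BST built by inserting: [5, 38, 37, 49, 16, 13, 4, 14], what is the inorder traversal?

Tree insertion order: [5, 38, 37, 49, 16, 13, 4, 14]
Tree (level-order array): [5, 4, 38, None, None, 37, 49, 16, None, None, None, 13, None, None, 14]
Inorder traversal: [4, 5, 13, 14, 16, 37, 38, 49]


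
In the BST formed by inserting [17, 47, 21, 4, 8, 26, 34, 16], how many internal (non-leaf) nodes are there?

Tree built from: [17, 47, 21, 4, 8, 26, 34, 16]
Tree (level-order array): [17, 4, 47, None, 8, 21, None, None, 16, None, 26, None, None, None, 34]
Rule: An internal node has at least one child.
Per-node child counts:
  node 17: 2 child(ren)
  node 4: 1 child(ren)
  node 8: 1 child(ren)
  node 16: 0 child(ren)
  node 47: 1 child(ren)
  node 21: 1 child(ren)
  node 26: 1 child(ren)
  node 34: 0 child(ren)
Matching nodes: [17, 4, 8, 47, 21, 26]
Count of internal (non-leaf) nodes: 6


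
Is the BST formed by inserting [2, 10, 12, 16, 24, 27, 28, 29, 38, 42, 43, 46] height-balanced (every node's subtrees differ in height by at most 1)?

Tree (level-order array): [2, None, 10, None, 12, None, 16, None, 24, None, 27, None, 28, None, 29, None, 38, None, 42, None, 43, None, 46]
Definition: a tree is height-balanced if, at every node, |h(left) - h(right)| <= 1 (empty subtree has height -1).
Bottom-up per-node check:
  node 46: h_left=-1, h_right=-1, diff=0 [OK], height=0
  node 43: h_left=-1, h_right=0, diff=1 [OK], height=1
  node 42: h_left=-1, h_right=1, diff=2 [FAIL (|-1-1|=2 > 1)], height=2
  node 38: h_left=-1, h_right=2, diff=3 [FAIL (|-1-2|=3 > 1)], height=3
  node 29: h_left=-1, h_right=3, diff=4 [FAIL (|-1-3|=4 > 1)], height=4
  node 28: h_left=-1, h_right=4, diff=5 [FAIL (|-1-4|=5 > 1)], height=5
  node 27: h_left=-1, h_right=5, diff=6 [FAIL (|-1-5|=6 > 1)], height=6
  node 24: h_left=-1, h_right=6, diff=7 [FAIL (|-1-6|=7 > 1)], height=7
  node 16: h_left=-1, h_right=7, diff=8 [FAIL (|-1-7|=8 > 1)], height=8
  node 12: h_left=-1, h_right=8, diff=9 [FAIL (|-1-8|=9 > 1)], height=9
  node 10: h_left=-1, h_right=9, diff=10 [FAIL (|-1-9|=10 > 1)], height=10
  node 2: h_left=-1, h_right=10, diff=11 [FAIL (|-1-10|=11 > 1)], height=11
Node 42 violates the condition: |-1 - 1| = 2 > 1.
Result: Not balanced


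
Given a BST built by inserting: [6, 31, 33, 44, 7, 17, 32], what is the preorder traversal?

Tree insertion order: [6, 31, 33, 44, 7, 17, 32]
Tree (level-order array): [6, None, 31, 7, 33, None, 17, 32, 44]
Preorder traversal: [6, 31, 7, 17, 33, 32, 44]


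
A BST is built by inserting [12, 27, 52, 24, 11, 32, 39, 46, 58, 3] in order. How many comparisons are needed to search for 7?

Search path for 7: 12 -> 11 -> 3
Found: False
Comparisons: 3


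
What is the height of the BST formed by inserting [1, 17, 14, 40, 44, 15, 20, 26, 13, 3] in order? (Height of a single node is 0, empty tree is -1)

Insertion order: [1, 17, 14, 40, 44, 15, 20, 26, 13, 3]
Tree (level-order array): [1, None, 17, 14, 40, 13, 15, 20, 44, 3, None, None, None, None, 26]
Compute height bottom-up (empty subtree = -1):
  height(3) = 1 + max(-1, -1) = 0
  height(13) = 1 + max(0, -1) = 1
  height(15) = 1 + max(-1, -1) = 0
  height(14) = 1 + max(1, 0) = 2
  height(26) = 1 + max(-1, -1) = 0
  height(20) = 1 + max(-1, 0) = 1
  height(44) = 1 + max(-1, -1) = 0
  height(40) = 1 + max(1, 0) = 2
  height(17) = 1 + max(2, 2) = 3
  height(1) = 1 + max(-1, 3) = 4
Height = 4


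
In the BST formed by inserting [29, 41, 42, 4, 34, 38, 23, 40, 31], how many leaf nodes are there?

Tree built from: [29, 41, 42, 4, 34, 38, 23, 40, 31]
Tree (level-order array): [29, 4, 41, None, 23, 34, 42, None, None, 31, 38, None, None, None, None, None, 40]
Rule: A leaf has 0 children.
Per-node child counts:
  node 29: 2 child(ren)
  node 4: 1 child(ren)
  node 23: 0 child(ren)
  node 41: 2 child(ren)
  node 34: 2 child(ren)
  node 31: 0 child(ren)
  node 38: 1 child(ren)
  node 40: 0 child(ren)
  node 42: 0 child(ren)
Matching nodes: [23, 31, 40, 42]
Count of leaf nodes: 4


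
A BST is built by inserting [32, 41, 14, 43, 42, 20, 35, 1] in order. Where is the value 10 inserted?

Starting tree (level order): [32, 14, 41, 1, 20, 35, 43, None, None, None, None, None, None, 42]
Insertion path: 32 -> 14 -> 1
Result: insert 10 as right child of 1
Final tree (level order): [32, 14, 41, 1, 20, 35, 43, None, 10, None, None, None, None, 42]


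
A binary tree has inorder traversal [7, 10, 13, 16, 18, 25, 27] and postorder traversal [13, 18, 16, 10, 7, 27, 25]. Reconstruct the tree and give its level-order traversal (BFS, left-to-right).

Inorder:   [7, 10, 13, 16, 18, 25, 27]
Postorder: [13, 18, 16, 10, 7, 27, 25]
Algorithm: postorder visits root last, so walk postorder right-to-left;
each value is the root of the current inorder slice — split it at that
value, recurse on the right subtree first, then the left.
Recursive splits:
  root=25; inorder splits into left=[7, 10, 13, 16, 18], right=[27]
  root=27; inorder splits into left=[], right=[]
  root=7; inorder splits into left=[], right=[10, 13, 16, 18]
  root=10; inorder splits into left=[], right=[13, 16, 18]
  root=16; inorder splits into left=[13], right=[18]
  root=18; inorder splits into left=[], right=[]
  root=13; inorder splits into left=[], right=[]
Reconstructed level-order: [25, 7, 27, 10, 16, 13, 18]


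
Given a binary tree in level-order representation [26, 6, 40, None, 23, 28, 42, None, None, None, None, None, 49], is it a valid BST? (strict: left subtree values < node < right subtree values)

Level-order array: [26, 6, 40, None, 23, 28, 42, None, None, None, None, None, 49]
Validate using subtree bounds (lo, hi): at each node, require lo < value < hi,
then recurse left with hi=value and right with lo=value.
Preorder trace (stopping at first violation):
  at node 26 with bounds (-inf, +inf): OK
  at node 6 with bounds (-inf, 26): OK
  at node 23 with bounds (6, 26): OK
  at node 40 with bounds (26, +inf): OK
  at node 28 with bounds (26, 40): OK
  at node 42 with bounds (40, +inf): OK
  at node 49 with bounds (42, +inf): OK
No violation found at any node.
Result: Valid BST


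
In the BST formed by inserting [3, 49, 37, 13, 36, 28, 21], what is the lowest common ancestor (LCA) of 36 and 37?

Tree insertion order: [3, 49, 37, 13, 36, 28, 21]
Tree (level-order array): [3, None, 49, 37, None, 13, None, None, 36, 28, None, 21]
In a BST, the LCA of p=36, q=37 is the first node v on the
root-to-leaf path with p <= v <= q (go left if both < v, right if both > v).
Walk from root:
  at 3: both 36 and 37 > 3, go right
  at 49: both 36 and 37 < 49, go left
  at 37: 36 <= 37 <= 37, this is the LCA
LCA = 37


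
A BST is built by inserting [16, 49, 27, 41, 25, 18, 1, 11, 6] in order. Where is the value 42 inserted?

Starting tree (level order): [16, 1, 49, None, 11, 27, None, 6, None, 25, 41, None, None, 18]
Insertion path: 16 -> 49 -> 27 -> 41
Result: insert 42 as right child of 41
Final tree (level order): [16, 1, 49, None, 11, 27, None, 6, None, 25, 41, None, None, 18, None, None, 42]


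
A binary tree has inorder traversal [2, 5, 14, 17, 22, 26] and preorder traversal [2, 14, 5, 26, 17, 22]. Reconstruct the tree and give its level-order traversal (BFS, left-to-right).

Inorder:  [2, 5, 14, 17, 22, 26]
Preorder: [2, 14, 5, 26, 17, 22]
Algorithm: preorder visits root first, so consume preorder in order;
for each root, split the current inorder slice at that value into
left-subtree inorder and right-subtree inorder, then recurse.
Recursive splits:
  root=2; inorder splits into left=[], right=[5, 14, 17, 22, 26]
  root=14; inorder splits into left=[5], right=[17, 22, 26]
  root=5; inorder splits into left=[], right=[]
  root=26; inorder splits into left=[17, 22], right=[]
  root=17; inorder splits into left=[], right=[22]
  root=22; inorder splits into left=[], right=[]
Reconstructed level-order: [2, 14, 5, 26, 17, 22]


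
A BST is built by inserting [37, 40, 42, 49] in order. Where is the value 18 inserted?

Starting tree (level order): [37, None, 40, None, 42, None, 49]
Insertion path: 37
Result: insert 18 as left child of 37
Final tree (level order): [37, 18, 40, None, None, None, 42, None, 49]


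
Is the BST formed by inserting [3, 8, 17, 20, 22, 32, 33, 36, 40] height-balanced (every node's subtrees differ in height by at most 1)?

Tree (level-order array): [3, None, 8, None, 17, None, 20, None, 22, None, 32, None, 33, None, 36, None, 40]
Definition: a tree is height-balanced if, at every node, |h(left) - h(right)| <= 1 (empty subtree has height -1).
Bottom-up per-node check:
  node 40: h_left=-1, h_right=-1, diff=0 [OK], height=0
  node 36: h_left=-1, h_right=0, diff=1 [OK], height=1
  node 33: h_left=-1, h_right=1, diff=2 [FAIL (|-1-1|=2 > 1)], height=2
  node 32: h_left=-1, h_right=2, diff=3 [FAIL (|-1-2|=3 > 1)], height=3
  node 22: h_left=-1, h_right=3, diff=4 [FAIL (|-1-3|=4 > 1)], height=4
  node 20: h_left=-1, h_right=4, diff=5 [FAIL (|-1-4|=5 > 1)], height=5
  node 17: h_left=-1, h_right=5, diff=6 [FAIL (|-1-5|=6 > 1)], height=6
  node 8: h_left=-1, h_right=6, diff=7 [FAIL (|-1-6|=7 > 1)], height=7
  node 3: h_left=-1, h_right=7, diff=8 [FAIL (|-1-7|=8 > 1)], height=8
Node 33 violates the condition: |-1 - 1| = 2 > 1.
Result: Not balanced


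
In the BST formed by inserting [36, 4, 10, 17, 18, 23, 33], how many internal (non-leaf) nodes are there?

Tree built from: [36, 4, 10, 17, 18, 23, 33]
Tree (level-order array): [36, 4, None, None, 10, None, 17, None, 18, None, 23, None, 33]
Rule: An internal node has at least one child.
Per-node child counts:
  node 36: 1 child(ren)
  node 4: 1 child(ren)
  node 10: 1 child(ren)
  node 17: 1 child(ren)
  node 18: 1 child(ren)
  node 23: 1 child(ren)
  node 33: 0 child(ren)
Matching nodes: [36, 4, 10, 17, 18, 23]
Count of internal (non-leaf) nodes: 6


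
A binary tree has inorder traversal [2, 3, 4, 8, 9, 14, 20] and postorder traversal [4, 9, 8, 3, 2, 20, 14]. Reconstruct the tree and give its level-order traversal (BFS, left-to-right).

Inorder:   [2, 3, 4, 8, 9, 14, 20]
Postorder: [4, 9, 8, 3, 2, 20, 14]
Algorithm: postorder visits root last, so walk postorder right-to-left;
each value is the root of the current inorder slice — split it at that
value, recurse on the right subtree first, then the left.
Recursive splits:
  root=14; inorder splits into left=[2, 3, 4, 8, 9], right=[20]
  root=20; inorder splits into left=[], right=[]
  root=2; inorder splits into left=[], right=[3, 4, 8, 9]
  root=3; inorder splits into left=[], right=[4, 8, 9]
  root=8; inorder splits into left=[4], right=[9]
  root=9; inorder splits into left=[], right=[]
  root=4; inorder splits into left=[], right=[]
Reconstructed level-order: [14, 2, 20, 3, 8, 4, 9]


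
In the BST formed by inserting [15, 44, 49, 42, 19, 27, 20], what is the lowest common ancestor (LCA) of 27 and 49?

Tree insertion order: [15, 44, 49, 42, 19, 27, 20]
Tree (level-order array): [15, None, 44, 42, 49, 19, None, None, None, None, 27, 20]
In a BST, the LCA of p=27, q=49 is the first node v on the
root-to-leaf path with p <= v <= q (go left if both < v, right if both > v).
Walk from root:
  at 15: both 27 and 49 > 15, go right
  at 44: 27 <= 44 <= 49, this is the LCA
LCA = 44


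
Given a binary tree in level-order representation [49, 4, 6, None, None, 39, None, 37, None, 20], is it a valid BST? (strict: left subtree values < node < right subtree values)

Level-order array: [49, 4, 6, None, None, 39, None, 37, None, 20]
Validate using subtree bounds (lo, hi): at each node, require lo < value < hi,
then recurse left with hi=value and right with lo=value.
Preorder trace (stopping at first violation):
  at node 49 with bounds (-inf, +inf): OK
  at node 4 with bounds (-inf, 49): OK
  at node 6 with bounds (49, +inf): VIOLATION
Node 6 violates its bound: not (49 < 6 < +inf).
Result: Not a valid BST


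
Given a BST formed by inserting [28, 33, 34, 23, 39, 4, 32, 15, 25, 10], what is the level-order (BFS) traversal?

Tree insertion order: [28, 33, 34, 23, 39, 4, 32, 15, 25, 10]
Tree (level-order array): [28, 23, 33, 4, 25, 32, 34, None, 15, None, None, None, None, None, 39, 10]
BFS from the root, enqueuing left then right child of each popped node:
  queue [28] -> pop 28, enqueue [23, 33], visited so far: [28]
  queue [23, 33] -> pop 23, enqueue [4, 25], visited so far: [28, 23]
  queue [33, 4, 25] -> pop 33, enqueue [32, 34], visited so far: [28, 23, 33]
  queue [4, 25, 32, 34] -> pop 4, enqueue [15], visited so far: [28, 23, 33, 4]
  queue [25, 32, 34, 15] -> pop 25, enqueue [none], visited so far: [28, 23, 33, 4, 25]
  queue [32, 34, 15] -> pop 32, enqueue [none], visited so far: [28, 23, 33, 4, 25, 32]
  queue [34, 15] -> pop 34, enqueue [39], visited so far: [28, 23, 33, 4, 25, 32, 34]
  queue [15, 39] -> pop 15, enqueue [10], visited so far: [28, 23, 33, 4, 25, 32, 34, 15]
  queue [39, 10] -> pop 39, enqueue [none], visited so far: [28, 23, 33, 4, 25, 32, 34, 15, 39]
  queue [10] -> pop 10, enqueue [none], visited so far: [28, 23, 33, 4, 25, 32, 34, 15, 39, 10]
Result: [28, 23, 33, 4, 25, 32, 34, 15, 39, 10]


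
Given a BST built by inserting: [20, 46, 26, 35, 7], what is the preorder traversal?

Tree insertion order: [20, 46, 26, 35, 7]
Tree (level-order array): [20, 7, 46, None, None, 26, None, None, 35]
Preorder traversal: [20, 7, 46, 26, 35]


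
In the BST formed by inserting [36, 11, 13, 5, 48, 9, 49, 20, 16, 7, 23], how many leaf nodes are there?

Tree built from: [36, 11, 13, 5, 48, 9, 49, 20, 16, 7, 23]
Tree (level-order array): [36, 11, 48, 5, 13, None, 49, None, 9, None, 20, None, None, 7, None, 16, 23]
Rule: A leaf has 0 children.
Per-node child counts:
  node 36: 2 child(ren)
  node 11: 2 child(ren)
  node 5: 1 child(ren)
  node 9: 1 child(ren)
  node 7: 0 child(ren)
  node 13: 1 child(ren)
  node 20: 2 child(ren)
  node 16: 0 child(ren)
  node 23: 0 child(ren)
  node 48: 1 child(ren)
  node 49: 0 child(ren)
Matching nodes: [7, 16, 23, 49]
Count of leaf nodes: 4


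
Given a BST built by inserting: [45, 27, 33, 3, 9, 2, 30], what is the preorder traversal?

Tree insertion order: [45, 27, 33, 3, 9, 2, 30]
Tree (level-order array): [45, 27, None, 3, 33, 2, 9, 30]
Preorder traversal: [45, 27, 3, 2, 9, 33, 30]


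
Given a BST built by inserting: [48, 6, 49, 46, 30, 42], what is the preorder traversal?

Tree insertion order: [48, 6, 49, 46, 30, 42]
Tree (level-order array): [48, 6, 49, None, 46, None, None, 30, None, None, 42]
Preorder traversal: [48, 6, 46, 30, 42, 49]


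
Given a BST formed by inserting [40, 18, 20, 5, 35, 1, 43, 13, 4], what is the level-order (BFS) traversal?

Tree insertion order: [40, 18, 20, 5, 35, 1, 43, 13, 4]
Tree (level-order array): [40, 18, 43, 5, 20, None, None, 1, 13, None, 35, None, 4]
BFS from the root, enqueuing left then right child of each popped node:
  queue [40] -> pop 40, enqueue [18, 43], visited so far: [40]
  queue [18, 43] -> pop 18, enqueue [5, 20], visited so far: [40, 18]
  queue [43, 5, 20] -> pop 43, enqueue [none], visited so far: [40, 18, 43]
  queue [5, 20] -> pop 5, enqueue [1, 13], visited so far: [40, 18, 43, 5]
  queue [20, 1, 13] -> pop 20, enqueue [35], visited so far: [40, 18, 43, 5, 20]
  queue [1, 13, 35] -> pop 1, enqueue [4], visited so far: [40, 18, 43, 5, 20, 1]
  queue [13, 35, 4] -> pop 13, enqueue [none], visited so far: [40, 18, 43, 5, 20, 1, 13]
  queue [35, 4] -> pop 35, enqueue [none], visited so far: [40, 18, 43, 5, 20, 1, 13, 35]
  queue [4] -> pop 4, enqueue [none], visited so far: [40, 18, 43, 5, 20, 1, 13, 35, 4]
Result: [40, 18, 43, 5, 20, 1, 13, 35, 4]
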